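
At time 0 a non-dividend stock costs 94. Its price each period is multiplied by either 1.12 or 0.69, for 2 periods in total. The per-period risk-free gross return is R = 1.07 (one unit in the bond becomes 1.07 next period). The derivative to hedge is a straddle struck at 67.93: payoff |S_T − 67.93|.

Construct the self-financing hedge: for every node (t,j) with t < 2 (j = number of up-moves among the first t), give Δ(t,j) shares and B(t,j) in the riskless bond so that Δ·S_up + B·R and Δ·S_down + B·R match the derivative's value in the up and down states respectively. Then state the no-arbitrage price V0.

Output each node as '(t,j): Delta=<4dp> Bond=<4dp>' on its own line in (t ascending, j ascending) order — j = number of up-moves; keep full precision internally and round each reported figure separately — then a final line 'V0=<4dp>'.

(0,0): Delta=0.8754 Bond=-47.0706
(1,0): Delta=-0.6620 Bond=49.3495
(1,1): Delta=1.0000 Bond=-63.4860
V0=35.2147

The replicating-portfolio and risk-neutral prices coincide; use p* = (1.07−0.69)/(1.12−0.69) = 0.8837 for the latter.
Terminal values V(2,·): V(2,0)=23.1766, V(2,1)=4.7132, V(2,2)=49.9836
Node (1,0) S=64.8600: V=(p*·4.7132+(1−p*)·23.1766)/1.07=6.4113; Δ=(4.7132−23.1766)/(72.6432−44.7534)=-0.6620; B=V−Δ·S=49.3495
Node (1,1) S=105.2800: V=(p*·49.9836+(1−p*)·4.7132)/1.07=41.7940; Δ=(49.9836−4.7132)/(117.9136−72.6432)=1.0000; B=V−Δ·S=-63.4860
Node (0,0) S=94.0000: V=(p*·41.7940+(1−p*)·6.4113)/1.07=35.2147; Δ=(41.7940−6.4113)/(105.2800−64.8600)=0.8754; B=V−Δ·S=-47.0706
Root portfolio cost Δ·94+B reproduces V0=35.2147.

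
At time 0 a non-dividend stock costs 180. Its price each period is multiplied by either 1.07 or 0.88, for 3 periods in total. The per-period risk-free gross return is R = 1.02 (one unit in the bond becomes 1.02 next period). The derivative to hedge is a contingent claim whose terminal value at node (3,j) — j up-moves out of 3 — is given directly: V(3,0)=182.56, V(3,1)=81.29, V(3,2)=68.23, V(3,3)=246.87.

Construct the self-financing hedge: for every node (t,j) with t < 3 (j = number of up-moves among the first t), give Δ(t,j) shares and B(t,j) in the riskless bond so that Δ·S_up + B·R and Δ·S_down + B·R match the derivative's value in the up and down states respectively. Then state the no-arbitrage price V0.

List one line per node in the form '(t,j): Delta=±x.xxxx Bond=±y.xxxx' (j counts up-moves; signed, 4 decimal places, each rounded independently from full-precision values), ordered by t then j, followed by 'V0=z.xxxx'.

The replicating-portfolio and risk-neutral prices coincide; use p* = (1.02−0.88)/(1.07−0.88) = 0.7368 for the latter.
Terminal payoffs: V(3,0)=182.5600, V(3,1)=81.2900, V(3,2)=68.2300, V(3,3)=246.8700
Node (2,0) S=139.3920: V=(p*·81.2900+(1−p*)·182.5600)/1.02=105.8235; Δ=(81.2900−182.5600)/(149.1494−122.6650)=-3.8237; B=V−Δ·S=638.8235
Node (2,1) S=169.4880: V=(p*·68.2300+(1−p*)·81.2900)/1.02=70.2616; Δ=(68.2300−81.2900)/(181.3522−149.1494)=-0.4056; B=V−Δ·S=138.9985
Node (2,2) S=206.0820: V=(p*·246.8700+(1−p*)·68.2300)/1.02=195.9407; Δ=(246.8700−68.2300)/(220.5077−181.3522)=4.5623; B=V−Δ·S=-744.2699
Node (1,0) S=158.4000: V=(p*·70.2616+(1−p*)·105.8235)/1.02=78.0588; Δ=(70.2616−105.8235)/(169.4880−139.3920)=-1.1816; B=V−Δ·S=265.2268
Node (1,1) S=192.6000: V=(p*·195.9407+(1−p*)·70.2616)/1.02=159.6738; Δ=(195.9407−70.2616)/(206.0820−169.4880)=3.4344; B=V−Δ·S=-501.7949
Node (0,0) S=180.0000: V=(p*·159.6738+(1−p*)·78.0588)/1.02=135.4864; Δ=(159.6738−78.0588)/(192.6000−158.4000)=2.3864; B=V−Δ·S=-294.0658
Self-financing check: at every node Δ·S+B equals the discounted successor values.

(0,0): Delta=2.3864 Bond=-294.0658
(1,0): Delta=-1.1816 Bond=265.2268
(1,1): Delta=3.4344 Bond=-501.7949
(2,0): Delta=-3.8237 Bond=638.8235
(2,1): Delta=-0.4056 Bond=138.9985
(2,2): Delta=4.5623 Bond=-744.2699
V0=135.4864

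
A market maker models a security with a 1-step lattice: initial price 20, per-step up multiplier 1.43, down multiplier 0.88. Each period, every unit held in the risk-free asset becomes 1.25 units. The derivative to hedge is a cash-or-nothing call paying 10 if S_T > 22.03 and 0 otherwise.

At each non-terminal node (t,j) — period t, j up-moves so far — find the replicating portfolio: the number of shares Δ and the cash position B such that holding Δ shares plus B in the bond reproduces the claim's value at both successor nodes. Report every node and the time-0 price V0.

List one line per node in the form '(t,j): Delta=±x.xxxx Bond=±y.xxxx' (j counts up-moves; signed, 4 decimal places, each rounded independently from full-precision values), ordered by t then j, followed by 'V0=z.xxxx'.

Under the risk-neutral measure, an up-move has probability p* = (R−d)/(u−d) = 0.6727 and values discount at R = 1.25.
Terminal payoffs: V(1,0)=0.0000, V(1,1)=10.0000
(0,0): S=20.0000. Δ = (V_up−V_dn)/(S_up−S_dn) = (10.0000−0.0000)/(28.6000−17.6000) = 0.9091. V = [p*·10.0000 + (1−p*)·0.0000]/1.25 = 5.3818. B = V − Δ·S = -12.8000.
Self-financing check: at every node Δ·S+B equals the discounted successor values.

(0,0): Delta=0.9091 Bond=-12.8000
V0=5.3818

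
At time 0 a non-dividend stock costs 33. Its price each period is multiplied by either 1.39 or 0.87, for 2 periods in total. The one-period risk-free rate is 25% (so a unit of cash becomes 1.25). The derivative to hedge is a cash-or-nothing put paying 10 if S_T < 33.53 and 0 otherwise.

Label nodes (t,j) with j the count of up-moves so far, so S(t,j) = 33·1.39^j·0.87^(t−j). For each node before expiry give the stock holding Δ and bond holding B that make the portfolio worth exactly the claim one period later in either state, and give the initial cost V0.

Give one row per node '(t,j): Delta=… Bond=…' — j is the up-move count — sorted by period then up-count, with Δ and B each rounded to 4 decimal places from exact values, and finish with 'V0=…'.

(0,0): Delta=-0.1255 Bond=4.6059
(1,0): Delta=-0.6698 Bond=21.3846
(1,1): Delta=0.0000 Bond=0.0000
V0=0.4639

The replicating-portfolio and risk-neutral prices coincide; use p* = (1.25−0.87)/(1.39−0.87) = 0.7308 for the latter.
At expiry t=2: V(2,0)=10.0000, V(2,1)=0.0000, V(2,2)=0.0000
Node (1,0) S=28.7100: V=(p*·0.0000+(1−p*)·10.0000)/1.25=2.1538; Δ=(0.0000−10.0000)/(39.9069−24.9777)=-0.6698; B=V−Δ·S=21.3846
Node (1,1) S=45.8700: V=(p*·0.0000+(1−p*)·0.0000)/1.25=0.0000; Δ=(0.0000−0.0000)/(63.7593−39.9069)=0.0000; B=V−Δ·S=0.0000
Node (0,0) S=33.0000: V=(p*·0.0000+(1−p*)·2.1538)/1.25=0.4639; Δ=(0.0000−2.1538)/(45.8700−28.7100)=-0.1255; B=V−Δ·S=4.6059
The time-0 hedge costs 0.4639, which is the no-arbitrage price.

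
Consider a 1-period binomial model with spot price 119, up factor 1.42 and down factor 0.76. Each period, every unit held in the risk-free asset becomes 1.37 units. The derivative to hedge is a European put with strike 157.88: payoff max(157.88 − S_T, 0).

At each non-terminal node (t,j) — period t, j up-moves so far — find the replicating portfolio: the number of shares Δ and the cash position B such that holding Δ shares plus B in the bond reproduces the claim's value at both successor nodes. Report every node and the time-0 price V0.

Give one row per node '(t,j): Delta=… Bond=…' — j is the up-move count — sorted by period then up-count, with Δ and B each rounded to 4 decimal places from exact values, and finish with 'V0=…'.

(0,0): Delta=-0.8587 Bond=105.9111
V0=3.7293

Since d<R<u, set p* = (R−d)/(u−d) = 0.9242; price each node as the discounted p*-expectation of its children.
Terminal payoffs: V(1,0)=67.4400, V(1,1)=0.0000
  t=0,j=0: stock 119.0000 → up 168.9800 (V=0.0000), down 90.4400 (V=67.4400). Price 3.7293; hedge Δ=-0.8587, bond B=105.9111.
The time-0 hedge costs 3.7293, which is the no-arbitrage price.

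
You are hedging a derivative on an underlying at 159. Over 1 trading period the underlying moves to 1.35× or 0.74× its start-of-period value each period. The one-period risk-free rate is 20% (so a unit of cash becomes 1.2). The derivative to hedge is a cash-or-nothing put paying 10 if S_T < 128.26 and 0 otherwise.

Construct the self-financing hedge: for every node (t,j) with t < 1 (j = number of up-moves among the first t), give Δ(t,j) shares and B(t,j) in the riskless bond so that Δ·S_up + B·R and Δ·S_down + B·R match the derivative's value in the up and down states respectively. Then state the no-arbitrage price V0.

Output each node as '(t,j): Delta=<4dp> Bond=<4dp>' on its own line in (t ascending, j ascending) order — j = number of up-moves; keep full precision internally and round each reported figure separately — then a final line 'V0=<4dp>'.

(0,0): Delta=-0.1031 Bond=18.4426
V0=2.0492

Risk-neutral probability p* = (R−d)/(u−d) = (1.2−0.74)/(1.35−0.74) = 0.7541.
At expiry t=1: V(1,0)=10.0000, V(1,1)=0.0000
  t=0,j=0: stock 159.0000 → up 214.6500 (V=0.0000), down 117.6600 (V=10.0000). Price 2.0492; hedge Δ=-0.1031, bond B=18.4426.
Self-financing check: at every node Δ·S+B equals the discounted successor values.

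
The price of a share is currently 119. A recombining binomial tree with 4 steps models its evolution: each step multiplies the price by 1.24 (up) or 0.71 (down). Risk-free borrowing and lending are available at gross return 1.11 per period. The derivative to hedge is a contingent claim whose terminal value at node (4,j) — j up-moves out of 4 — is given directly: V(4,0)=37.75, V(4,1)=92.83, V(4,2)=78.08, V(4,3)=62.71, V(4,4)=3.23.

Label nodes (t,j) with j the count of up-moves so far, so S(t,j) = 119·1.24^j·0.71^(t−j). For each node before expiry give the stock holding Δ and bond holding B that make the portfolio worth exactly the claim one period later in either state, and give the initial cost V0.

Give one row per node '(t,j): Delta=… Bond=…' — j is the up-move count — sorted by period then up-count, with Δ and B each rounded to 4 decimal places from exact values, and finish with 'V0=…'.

No-arbitrage ⇒ martingale measure with p* = (R−d)/(u−d) = 0.7547.
Payoff layer (t=4): V(4,0)=37.7500, V(4,1)=92.8300, V(4,2)=78.0800, V(4,3)=62.7100, V(4,4)=3.2300
(3,0): S=42.5914. Δ = (V_up−V_dn)/(S_up−S_dn) = (92.8300−37.7500)/(52.8133−30.2399) = 2.4400. V = [p*·92.8300 + (1−p*)·37.7500]/1.11 = 71.4593. B = V − Δ·S = -32.4652.
(3,1): S=74.3850. Δ = (V_up−V_dn)/(S_up−S_dn) = (78.0800−92.8300)/(92.2374−52.8133) = -0.3741. V = [p*·78.0800 + (1−p*)·92.8300]/1.11 = 73.6017. B = V − Δ·S = 101.4319.
(3,2): S=129.9118. Δ = (V_up−V_dn)/(S_up−S_dn) = (62.7100−78.0800)/(161.0907−92.2374) = -0.2232. V = [p*·62.7100 + (1−p*)·78.0800]/1.11 = 59.8919. B = V − Δ·S = 88.8919.
(3,3): S=226.8883. Δ = (V_up−V_dn)/(S_up−S_dn) = (3.2300−62.7100)/(281.3414−161.0907) = -0.4946. V = [p*·3.2300 + (1−p*)·62.7100]/1.11 = 16.0535. B = V − Δ·S = 128.2800.
(2,0): S=59.9879. Δ = (V_up−V_dn)/(S_up−S_dn) = (73.6017−71.4593)/(74.3850−42.5914) = 0.0674. V = [p*·73.6017 + (1−p*)·71.4593]/1.11 = 65.8344. B = V − Δ·S = 61.7921.
(2,1): S=104.7676. Δ = (V_up−V_dn)/(S_up−S_dn) = (59.8919−73.6017)/(129.9118−74.3850) = -0.2469. V = [p*·59.8919 + (1−p*)·73.6017]/1.11 = 56.9862. B = V − Δ·S = 82.8538.
(2,2): S=182.9744. Δ = (V_up−V_dn)/(S_up−S_dn) = (16.0535−59.8919)/(226.8883−129.9118) = -0.4521. V = [p*·16.0535 + (1−p*)·59.8919]/1.11 = 24.1499. B = V − Δ·S = 106.8637.
(1,0): S=84.4900. Δ = (V_up−V_dn)/(S_up−S_dn) = (56.9862−65.8344)/(104.7676−59.9879) = -0.1976. V = [p*·56.9862 + (1−p*)·65.8344]/1.11 = 53.2942. B = V − Δ·S = 69.9890.
(1,1): S=147.5600. Δ = (V_up−V_dn)/(S_up−S_dn) = (24.1499−56.9862)/(182.9744−104.7676) = -0.4199. V = [p*·24.1499 + (1−p*)·56.9862]/1.11 = 29.0127. B = V − Δ·S = 90.9680.
(0,0): S=119.0000. Δ = (V_up−V_dn)/(S_up−S_dn) = (29.0127−53.2942)/(147.5600−84.4900) = -0.3850. V = [p*·29.0127 + (1−p*)·53.2942]/1.11 = 31.5032. B = V − Δ·S = 77.3173.
The time-0 hedge costs 31.5032, which is the no-arbitrage price.

(0,0): Delta=-0.3850 Bond=77.3173
(1,0): Delta=-0.1976 Bond=69.9890
(1,1): Delta=-0.4199 Bond=90.9680
(2,0): Delta=0.0674 Bond=61.7921
(2,1): Delta=-0.2469 Bond=82.8538
(2,2): Delta=-0.4521 Bond=106.8637
(3,0): Delta=2.4400 Bond=-32.4652
(3,1): Delta=-0.3741 Bond=101.4319
(3,2): Delta=-0.2232 Bond=88.8919
(3,3): Delta=-0.4946 Bond=128.2800
V0=31.5032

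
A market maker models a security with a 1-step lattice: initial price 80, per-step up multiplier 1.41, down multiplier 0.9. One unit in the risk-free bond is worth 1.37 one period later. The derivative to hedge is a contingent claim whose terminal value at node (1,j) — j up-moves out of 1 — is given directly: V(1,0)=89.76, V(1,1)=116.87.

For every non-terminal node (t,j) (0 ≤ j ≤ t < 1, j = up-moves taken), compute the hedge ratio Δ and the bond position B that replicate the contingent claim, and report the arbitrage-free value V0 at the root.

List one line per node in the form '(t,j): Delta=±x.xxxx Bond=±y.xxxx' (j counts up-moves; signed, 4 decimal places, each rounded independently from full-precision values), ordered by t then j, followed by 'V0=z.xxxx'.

Since d<R<u, set p* = (R−d)/(u−d) = 0.9216; price each node as the discounted p*-expectation of its children.
Terminal payoffs: V(1,0)=89.7600, V(1,1)=116.8700
Node (0,0) S=80.0000: V=(p*·116.8700+(1−p*)·89.7600)/1.37=83.7545; Δ=(116.8700−89.7600)/(112.8000−72.0000)=0.6645; B=V−Δ·S=30.5977
Check: Δ(0,0)·S0 + B(0,0) = 83.7545 = V0.

(0,0): Delta=0.6645 Bond=30.5977
V0=83.7545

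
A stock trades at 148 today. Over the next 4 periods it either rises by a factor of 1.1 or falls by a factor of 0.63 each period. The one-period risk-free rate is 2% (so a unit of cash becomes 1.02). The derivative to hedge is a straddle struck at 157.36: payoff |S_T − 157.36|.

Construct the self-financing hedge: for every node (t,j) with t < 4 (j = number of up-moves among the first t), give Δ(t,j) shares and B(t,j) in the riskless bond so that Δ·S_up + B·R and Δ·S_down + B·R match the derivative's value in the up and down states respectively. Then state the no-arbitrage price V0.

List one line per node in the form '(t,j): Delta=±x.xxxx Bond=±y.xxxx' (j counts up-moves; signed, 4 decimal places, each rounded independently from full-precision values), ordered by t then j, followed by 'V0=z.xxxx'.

Since d<R<u, set p* = (R−d)/(u−d) = 0.8298; price each node as the discounted p*-expectation of its children.
Terminal values V(4,·): V(4,0)=134.0456, V(4,1)=116.6523, V(4,2)=86.2831, V(4,3)=33.2576, V(4,4)=59.3268
Node (3,0) S=37.0070: V=(p*·116.6523+(1−p*)·134.0456)/1.02=117.2676; Δ=(116.6523−134.0456)/(40.7077−23.3144)=-1.0000; B=V−Δ·S=154.2745
Node (3,1) S=64.6153: V=(p*·86.2831+(1−p*)·116.6523)/1.02=89.6592; Δ=(86.2831−116.6523)/(71.0769−40.7077)=-1.0000; B=V−Δ·S=154.2745
Node (3,2) S=112.8204: V=(p*·33.2576+(1−p*)·86.2831)/1.02=41.4541; Δ=(33.2576−86.2831)/(124.1024−71.0769)=-1.0000; B=V−Δ·S=154.2745
Node (3,3) S=196.9880: V=(p*·59.3268+(1−p*)·33.2576)/1.02=53.8132; Δ=(59.3268−33.2576)/(216.6868−124.1024)=0.2816; B=V−Δ·S=-1.6532
Node (2,0) S=58.7412: V=(p*·89.6592+(1−p*)·117.2676)/1.02=92.5083; Δ=(89.6592−117.2676)/(64.6153−37.0070)=-1.0000; B=V−Δ·S=151.2495
Node (2,1) S=102.5640: V=(p*·41.4541+(1−p*)·89.6592)/1.02=48.6855; Δ=(41.4541−89.6592)/(112.8204−64.6153)=-1.0000; B=V−Δ·S=151.2495
Node (2,2) S=179.0800: V=(p*·53.8132+(1−p*)·41.4541)/1.02=50.6956; Δ=(53.8132−41.4541)/(196.9880−112.8204)=0.1468; B=V−Δ·S=24.3997
Node (1,0) S=93.2400: V=(p*·48.6855+(1−p*)·92.5083)/1.02=55.0438; Δ=(48.6855−92.5083)/(102.5640−58.7412)=-1.0000; B=V−Δ·S=148.2838
Node (1,1) S=162.8000: V=(p*·50.6956+(1−p*)·48.6855)/1.02=49.3662; Δ=(50.6956−48.6855)/(179.0800−102.5640)=0.0263; B=V−Δ·S=45.0893
Node (0,0) S=148.0000: V=(p*·49.3662+(1−p*)·55.0438)/1.02=49.3457; Δ=(49.3662−55.0438)/(162.8000−93.2400)=-0.0816; B=V−Δ·S=61.4258
Root portfolio cost Δ·148+B reproduces V0=49.3457.

(0,0): Delta=-0.0816 Bond=61.4258
(1,0): Delta=-1.0000 Bond=148.2838
(1,1): Delta=0.0263 Bond=45.0893
(2,0): Delta=-1.0000 Bond=151.2495
(2,1): Delta=-1.0000 Bond=151.2495
(2,2): Delta=0.1468 Bond=24.3997
(3,0): Delta=-1.0000 Bond=154.2745
(3,1): Delta=-1.0000 Bond=154.2745
(3,2): Delta=-1.0000 Bond=154.2745
(3,3): Delta=0.2816 Bond=-1.6532
V0=49.3457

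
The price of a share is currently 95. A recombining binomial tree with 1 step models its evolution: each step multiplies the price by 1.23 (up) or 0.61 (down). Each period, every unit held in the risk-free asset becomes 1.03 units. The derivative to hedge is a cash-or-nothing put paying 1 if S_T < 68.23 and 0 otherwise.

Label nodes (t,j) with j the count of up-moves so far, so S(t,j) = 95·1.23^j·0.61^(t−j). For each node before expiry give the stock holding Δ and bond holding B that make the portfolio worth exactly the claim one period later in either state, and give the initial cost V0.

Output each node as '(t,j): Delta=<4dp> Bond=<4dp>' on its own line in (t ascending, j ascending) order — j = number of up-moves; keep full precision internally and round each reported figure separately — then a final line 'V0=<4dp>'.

(0,0): Delta=-0.0170 Bond=1.9261
V0=0.3132

The replicating-portfolio and risk-neutral prices coincide; use p* = (1.03−0.61)/(1.23−0.61) = 0.6774 for the latter.
At expiry t=1: V(1,0)=1.0000, V(1,1)=0.0000
Node (0,0) S=95.0000: V=(p*·0.0000+(1−p*)·1.0000)/1.03=0.3132; Δ=(0.0000−1.0000)/(116.8500−57.9500)=-0.0170; B=V−Δ·S=1.9261
Each (Δ,B) replicates both successor values, so the strategy is self-financing and V0 is arbitrage-free.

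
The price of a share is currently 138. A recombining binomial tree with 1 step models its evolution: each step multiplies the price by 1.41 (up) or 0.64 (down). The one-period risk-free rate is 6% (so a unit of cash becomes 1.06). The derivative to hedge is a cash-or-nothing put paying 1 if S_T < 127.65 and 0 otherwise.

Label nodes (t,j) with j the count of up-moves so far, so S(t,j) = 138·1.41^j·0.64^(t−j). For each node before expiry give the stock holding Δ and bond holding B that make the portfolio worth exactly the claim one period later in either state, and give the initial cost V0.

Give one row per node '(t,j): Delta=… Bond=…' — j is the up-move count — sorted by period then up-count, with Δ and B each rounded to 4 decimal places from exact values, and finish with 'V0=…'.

(0,0): Delta=-0.0094 Bond=1.7275
V0=0.4288

Risk-neutral probability p* = (R−d)/(u−d) = (1.06−0.64)/(1.41−0.64) = 0.5455.
Terminal values V(1,·): V(1,0)=1.0000, V(1,1)=0.0000
Node (0,0) S=138.0000: V=(p*·0.0000+(1−p*)·1.0000)/1.06=0.4288; Δ=(0.0000−1.0000)/(194.5800−88.3200)=-0.0094; B=V−Δ·S=1.7275
The time-0 hedge costs 0.4288, which is the no-arbitrage price.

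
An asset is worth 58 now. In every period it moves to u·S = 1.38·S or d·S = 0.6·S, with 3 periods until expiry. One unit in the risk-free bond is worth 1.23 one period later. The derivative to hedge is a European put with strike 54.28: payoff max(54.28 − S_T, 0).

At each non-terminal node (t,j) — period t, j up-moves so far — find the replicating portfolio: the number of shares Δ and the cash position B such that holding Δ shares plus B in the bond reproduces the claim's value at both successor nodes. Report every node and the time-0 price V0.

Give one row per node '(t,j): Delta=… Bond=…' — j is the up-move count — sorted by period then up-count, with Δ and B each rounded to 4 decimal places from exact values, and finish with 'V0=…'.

Risk-neutral probability p* = (R−d)/(u−d) = (1.23−0.6)/(1.38−0.6) = 0.8077.
At expiry t=3: V(3,0)=41.7520, V(3,1)=25.4656, V(3,2)=0.0000, V(3,3)=0.0000
  t=2,j=0: stock 20.8800 → up 28.8144 (V=25.4656), down 12.5280 (V=41.7520). Price 23.2501; hedge Δ=-1.0000, bond B=44.1301.
  t=2,j=1: stock 48.0240 → up 66.2731 (V=0.0000), down 28.8144 (V=25.4656). Price 3.9815; hedge Δ=-0.6798, bond B=36.6297.
  t=2,j=2: stock 110.4552 → up 152.4282 (V=0.0000), down 66.2731 (V=0.0000). Price 0.0000; hedge Δ=0.0000, bond B=0.0000.
  t=1,j=0: stock 34.8000 → up 48.0240 (V=3.9815), down 20.8800 (V=23.2501). Price 6.2496; hedge Δ=-0.7099, bond B=30.9529.
  t=1,j=1: stock 80.0400 → up 110.4552 (V=0.0000), down 48.0240 (V=3.9815). Price 0.6225; hedge Δ=-0.0638, bond B=5.7270.
  t=0,j=0: stock 58.0000 → up 80.0400 (V=0.6225), down 34.8000 (V=6.2496). Price 1.3859; hedge Δ=-0.1244, bond B=8.6001.
Self-financing check: at every node Δ·S+B equals the discounted successor values.

(0,0): Delta=-0.1244 Bond=8.6001
(1,0): Delta=-0.7099 Bond=30.9529
(1,1): Delta=-0.0638 Bond=5.7270
(2,0): Delta=-1.0000 Bond=44.1301
(2,1): Delta=-0.6798 Bond=36.6297
(2,2): Delta=0.0000 Bond=0.0000
V0=1.3859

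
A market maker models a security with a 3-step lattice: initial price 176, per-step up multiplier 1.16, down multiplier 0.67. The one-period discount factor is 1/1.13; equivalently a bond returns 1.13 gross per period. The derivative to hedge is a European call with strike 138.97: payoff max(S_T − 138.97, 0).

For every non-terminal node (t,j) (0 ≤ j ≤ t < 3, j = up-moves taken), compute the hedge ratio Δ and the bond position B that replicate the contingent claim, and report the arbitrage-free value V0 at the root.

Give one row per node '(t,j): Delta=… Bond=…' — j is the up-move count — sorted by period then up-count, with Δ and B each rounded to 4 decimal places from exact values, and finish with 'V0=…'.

(0,0): Delta=0.9493 Bond=-87.0271
(1,0): Delta=0.2833 Bond=-19.8070
(1,1): Delta=0.9744 Bond=-103.4624
(2,0): Delta=0.0000 Bond=0.0000
(2,1): Delta=0.2940 Bond=-23.8416
(2,2): Delta=1.0000 Bond=-122.9823
V0=80.0467

The replicating-portfolio and risk-neutral prices coincide; use p* = (1.13−0.67)/(1.16−0.67) = 0.9388 for the latter.
Terminal values V(3,·): V(3,0)=0.0000, V(3,1)=0.0000, V(3,2)=19.7032, V(3,3)=135.7477
Node (2,0) S=79.0064: V=(p*·0.0000+(1−p*)·0.0000)/1.13=0.0000; Δ=(0.0000−0.0000)/(91.6474−52.9343)=0.0000; B=V−Δ·S=0.0000
Node (2,1) S=136.7872: V=(p*·19.7032+(1−p*)·0.0000)/1.13=16.3689; Δ=(19.7032−0.0000)/(158.6732−91.6474)=0.2940; B=V−Δ·S=-23.8416
Node (2,2) S=236.8256: V=(p*·135.7477+(1−p*)·19.7032)/1.13=113.8433; Δ=(135.7477−19.7032)/(274.7177−158.6732)=1.0000; B=V−Δ·S=-122.9823
Node (1,0) S=117.9200: V=(p*·16.3689+(1−p*)·0.0000)/1.13=13.5989; Δ=(16.3689−0.0000)/(136.7872−79.0064)=0.2833; B=V−Δ·S=-19.8070
Node (1,1) S=204.1600: V=(p*·113.8433+(1−p*)·16.3689)/1.13=95.4650; Δ=(113.8433−16.3689)/(236.8256−136.7872)=0.9744; B=V−Δ·S=-103.4624
Node (0,0) S=176.0000: V=(p*·95.4650+(1−p*)·13.5989)/1.13=80.0467; Δ=(95.4650−13.5989)/(204.1600−117.9200)=0.9493; B=V−Δ·S=-87.0271
Check: Δ(0,0)·S0 + B(0,0) = 80.0467 = V0.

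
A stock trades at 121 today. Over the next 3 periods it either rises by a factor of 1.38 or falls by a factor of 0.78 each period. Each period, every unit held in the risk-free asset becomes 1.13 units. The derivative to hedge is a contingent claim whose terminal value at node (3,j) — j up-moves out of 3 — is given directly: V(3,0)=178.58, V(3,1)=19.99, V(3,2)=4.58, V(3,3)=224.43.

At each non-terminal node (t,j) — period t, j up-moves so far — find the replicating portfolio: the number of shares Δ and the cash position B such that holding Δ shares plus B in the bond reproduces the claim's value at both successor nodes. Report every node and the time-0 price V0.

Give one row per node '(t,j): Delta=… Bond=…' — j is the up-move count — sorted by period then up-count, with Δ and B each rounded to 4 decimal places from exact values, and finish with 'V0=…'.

(0,0): Delta=0.4292 Bond=-6.5442
(1,0): Delta=-1.1731 Bond=143.8312
(1,1): Delta=1.0761 Bond=-115.4136
(2,0): Delta=-3.5905 Bond=340.4841
(2,1): Delta=-0.1972 Bond=35.4186
(2,2): Delta=1.5901 Bond=-248.8717
V0=45.3864

Risk-neutral probability p* = (R−d)/(u−d) = (1.13−0.78)/(1.38−0.78) = 0.5833.
Terminal values V(3,·): V(3,0)=178.5800, V(3,1)=19.9900, V(3,2)=4.5800, V(3,3)=224.4300
Node (2,0) S=73.6164: V=(p*·19.9900+(1−p*)·178.5800)/1.13=76.1674; Δ=(19.9900−178.5800)/(101.5906−57.4208)=-3.5905; B=V−Δ·S=340.4841
Node (2,1) S=130.2444: V=(p*·4.5800+(1−p*)·19.9900)/1.13=9.7353; Δ=(4.5800−19.9900)/(179.7373−101.5906)=-0.1972; B=V−Δ·S=35.4186
Node (2,2) S=230.4324: V=(p*·224.4300+(1−p*)·4.5800)/1.13=117.5450; Δ=(224.4300−4.5800)/(317.9967−179.7373)=1.5901; B=V−Δ·S=-248.8717
Node (1,0) S=94.3800: V=(p*·9.7353+(1−p*)·76.1674)/1.13=33.1109; Δ=(9.7353−76.1674)/(130.2444−73.6164)=-1.1731; B=V−Δ·S=143.8312
Node (1,1) S=166.9800: V=(p*·117.5450+(1−p*)·9.7353)/1.13=64.2693; Δ=(117.5450−9.7353)/(230.4324−130.2444)=1.0761; B=V−Δ·S=-115.4136
Node (0,0) S=121.0000: V=(p*·64.2693+(1−p*)·33.1109)/1.13=45.3864; Δ=(64.2693−33.1109)/(166.9800−94.3800)=0.4292; B=V−Δ·S=-6.5442
Check: Δ(0,0)·S0 + B(0,0) = 45.3864 = V0.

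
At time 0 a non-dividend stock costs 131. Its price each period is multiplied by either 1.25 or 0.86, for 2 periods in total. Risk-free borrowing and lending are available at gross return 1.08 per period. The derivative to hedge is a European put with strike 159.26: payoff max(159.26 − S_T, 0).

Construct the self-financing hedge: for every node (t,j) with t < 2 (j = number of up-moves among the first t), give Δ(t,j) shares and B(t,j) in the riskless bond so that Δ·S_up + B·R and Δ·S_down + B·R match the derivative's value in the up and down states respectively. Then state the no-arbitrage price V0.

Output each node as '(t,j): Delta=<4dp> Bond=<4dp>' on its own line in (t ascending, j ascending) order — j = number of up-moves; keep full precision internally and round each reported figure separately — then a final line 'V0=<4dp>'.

Under the risk-neutral measure, an up-move has probability p* = (R−d)/(u−d) = 0.5641 and values discount at R = 1.08.
Terminal values V(2,·): V(2,0)=62.3724, V(2,1)=18.4350, V(2,2)=0.0000
Node (1,0) S=112.6600: V=(p*·18.4350+(1−p*)·62.3724)/1.08=34.8030; Δ=(18.4350−62.3724)/(140.8250−96.8876)=-1.0000; B=V−Δ·S=147.4630
Node (1,1) S=163.7500: V=(p*·0.0000+(1−p*)·18.4350)/1.08=7.4405; Δ=(0.0000−18.4350)/(204.6875−140.8250)=-0.2887; B=V−Δ·S=54.7098
Node (0,0) S=131.0000: V=(p*·7.4405+(1−p*)·34.8030)/1.08=17.9331; Δ=(7.4405−34.8030)/(163.7500−112.6600)=-0.5356; B=V−Δ·S=88.0932
Self-financing check: at every node Δ·S+B equals the discounted successor values.

(0,0): Delta=-0.5356 Bond=88.0932
(1,0): Delta=-1.0000 Bond=147.4630
(1,1): Delta=-0.2887 Bond=54.7098
V0=17.9331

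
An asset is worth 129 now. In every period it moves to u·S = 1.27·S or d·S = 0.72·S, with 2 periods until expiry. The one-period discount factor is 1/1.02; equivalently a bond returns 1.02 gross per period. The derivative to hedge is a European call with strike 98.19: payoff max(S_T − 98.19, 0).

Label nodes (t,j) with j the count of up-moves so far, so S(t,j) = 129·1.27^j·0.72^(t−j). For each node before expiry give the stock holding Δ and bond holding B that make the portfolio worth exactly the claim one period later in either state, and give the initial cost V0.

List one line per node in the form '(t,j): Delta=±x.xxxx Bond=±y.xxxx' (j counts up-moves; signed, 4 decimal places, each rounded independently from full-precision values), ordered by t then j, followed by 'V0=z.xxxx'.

(0,0): Delta=0.8033 Bond=-62.7842
(1,0): Delta=0.3870 Bond=-25.3702
(1,1): Delta=1.0000 Bond=-96.2647
V0=40.8419

Since d<R<u, set p* = (R−d)/(u−d) = 0.5455; price each node as the discounted p*-expectation of its children.
At expiry t=2: V(2,0)=0.0000, V(2,1)=19.7676, V(2,2)=109.8741
  t=1,j=0: stock 92.8800 → up 117.9576 (V=19.7676), down 66.8736 (V=0.0000). Price 10.5709; hedge Δ=0.3870, bond B=-25.3702.
  t=1,j=1: stock 163.8300 → up 208.0641 (V=109.8741), down 117.9576 (V=19.7676). Price 67.5653; hedge Δ=1.0000, bond B=-96.2647.
  t=0,j=0: stock 129.0000 → up 163.8300 (V=67.5653), down 92.8800 (V=10.5709). Price 40.8419; hedge Δ=0.8033, bond B=-62.7842.
Self-financing check: at every node Δ·S+B equals the discounted successor values.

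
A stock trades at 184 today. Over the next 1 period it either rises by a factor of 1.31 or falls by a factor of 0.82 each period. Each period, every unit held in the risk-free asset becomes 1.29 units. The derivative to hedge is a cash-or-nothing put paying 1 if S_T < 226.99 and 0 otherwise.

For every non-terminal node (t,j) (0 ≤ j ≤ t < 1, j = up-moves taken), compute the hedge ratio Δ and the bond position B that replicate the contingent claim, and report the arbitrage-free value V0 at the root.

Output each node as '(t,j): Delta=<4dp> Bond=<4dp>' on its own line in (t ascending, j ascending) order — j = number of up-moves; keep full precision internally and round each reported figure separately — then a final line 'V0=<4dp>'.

(0,0): Delta=-0.0111 Bond=2.0725
V0=0.0316

Under the risk-neutral measure, an up-move has probability p* = (R−d)/(u−d) = 0.9592 and values discount at R = 1.29.
Terminal values V(1,·): V(1,0)=1.0000, V(1,1)=0.0000
Node (0,0) S=184.0000: V=(p*·0.0000+(1−p*)·1.0000)/1.29=0.0316; Δ=(0.0000−1.0000)/(241.0400−150.8800)=-0.0111; B=V−Δ·S=2.0725
Each (Δ,B) replicates both successor values, so the strategy is self-financing and V0 is arbitrage-free.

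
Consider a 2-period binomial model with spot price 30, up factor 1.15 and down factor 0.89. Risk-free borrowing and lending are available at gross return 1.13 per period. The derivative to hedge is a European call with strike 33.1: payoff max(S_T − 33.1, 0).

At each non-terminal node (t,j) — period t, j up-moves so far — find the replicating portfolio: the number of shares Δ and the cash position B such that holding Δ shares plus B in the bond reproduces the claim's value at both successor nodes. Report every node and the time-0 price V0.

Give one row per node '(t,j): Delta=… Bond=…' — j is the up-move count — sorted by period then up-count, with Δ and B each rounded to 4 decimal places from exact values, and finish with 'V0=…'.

(0,0): Delta=0.6886 Bond=-16.2702
(1,0): Delta=0.0000 Bond=0.0000
(1,1): Delta=0.7330 Bond=-19.9175
V0=4.3875

No-arbitrage ⇒ martingale measure with p* = (R−d)/(u−d) = 0.9231.
Terminal values V(2,·): V(2,0)=0.0000, V(2,1)=0.0000, V(2,2)=6.5750
(1,0): S=26.7000. Δ = (V_up−V_dn)/(S_up−S_dn) = (0.0000−0.0000)/(30.7050−23.7630) = 0.0000. V = [p*·0.0000 + (1−p*)·0.0000]/1.13 = 0.0000. B = V − Δ·S = 0.0000.
(1,1): S=34.5000. Δ = (V_up−V_dn)/(S_up−S_dn) = (6.5750−0.0000)/(39.6750−30.7050) = 0.7330. V = [p*·6.5750 + (1−p*)·0.0000]/1.13 = 5.3710. B = V − Δ·S = -19.9175.
(0,0): S=30.0000. Δ = (V_up−V_dn)/(S_up−S_dn) = (5.3710−0.0000)/(34.5000−26.7000) = 0.6886. V = [p*·5.3710 + (1−p*)·0.0000]/1.13 = 4.3875. B = V − Δ·S = -16.2702.
The time-0 hedge costs 4.3875, which is the no-arbitrage price.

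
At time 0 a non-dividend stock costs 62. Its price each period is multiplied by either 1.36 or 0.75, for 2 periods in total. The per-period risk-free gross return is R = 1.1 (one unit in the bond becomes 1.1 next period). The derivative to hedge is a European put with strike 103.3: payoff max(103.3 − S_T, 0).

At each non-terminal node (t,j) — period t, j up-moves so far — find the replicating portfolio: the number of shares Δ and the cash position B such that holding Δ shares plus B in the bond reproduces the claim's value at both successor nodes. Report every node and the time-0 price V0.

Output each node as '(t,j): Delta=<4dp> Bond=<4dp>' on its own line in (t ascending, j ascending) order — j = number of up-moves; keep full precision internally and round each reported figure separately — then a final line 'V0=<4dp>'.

Under the risk-neutral measure, an up-move has probability p* = (R−d)/(u−d) = 0.5738 and values discount at R = 1.1.
Payoff layer (t=2): V(2,0)=68.4250, V(2,1)=40.0600, V(2,2)=0.0000
(1,0): S=46.5000. Δ = (V_up−V_dn)/(S_up−S_dn) = (40.0600−68.4250)/(63.2400−34.8750) = -1.0000. V = [p*·40.0600 + (1−p*)·68.4250]/1.1 = 47.4091. B = V − Δ·S = 93.9091.
(1,1): S=84.3200. Δ = (V_up−V_dn)/(S_up−S_dn) = (0.0000−40.0600)/(114.6752−63.2400) = -0.7788. V = [p*·0.0000 + (1−p*)·40.0600]/1.1 = 15.5225. B = V − Δ·S = 81.1946.
(0,0): S=62.0000. Δ = (V_up−V_dn)/(S_up−S_dn) = (15.5225−47.4091)/(84.3200−46.5000) = -0.8431. V = [p*·15.5225 + (1−p*)·47.4091]/1.1 = 26.4668. B = V − Δ·S = 78.7399.
Each (Δ,B) replicates both successor values, so the strategy is self-financing and V0 is arbitrage-free.

(0,0): Delta=-0.8431 Bond=78.7399
(1,0): Delta=-1.0000 Bond=93.9091
(1,1): Delta=-0.7788 Bond=81.1946
V0=26.4668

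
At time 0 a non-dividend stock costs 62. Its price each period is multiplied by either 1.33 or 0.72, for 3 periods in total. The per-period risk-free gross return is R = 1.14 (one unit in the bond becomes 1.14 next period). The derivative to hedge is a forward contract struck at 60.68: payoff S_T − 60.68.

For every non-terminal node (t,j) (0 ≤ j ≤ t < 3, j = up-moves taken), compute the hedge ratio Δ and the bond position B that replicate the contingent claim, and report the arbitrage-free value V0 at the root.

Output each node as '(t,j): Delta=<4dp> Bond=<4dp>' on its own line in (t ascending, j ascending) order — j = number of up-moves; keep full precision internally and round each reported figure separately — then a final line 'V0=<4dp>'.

(0,0): Delta=1.0000 Bond=-40.9573
(1,0): Delta=1.0000 Bond=-46.6913
(1,1): Delta=1.0000 Bond=-46.6913
(2,0): Delta=1.0000 Bond=-53.2281
(2,1): Delta=1.0000 Bond=-53.2281
(2,2): Delta=1.0000 Bond=-53.2281
V0=21.0427

The replicating-portfolio and risk-neutral prices coincide; use p* = (1.14−0.72)/(1.33−0.72) = 0.6885 for the latter.
Terminal payoffs: V(3,0)=-37.5386, V(3,1)=-17.9327, V(3,2)=18.2837, V(3,3)=85.1835
  t=2,j=0: stock 32.1408 → up 42.7473 (V=-17.9327), down 23.1414 (V=-37.5386). Price -21.0873; hedge Δ=1.0000, bond B=-53.2281.
  t=2,j=1: stock 59.3712 → up 78.9637 (V=18.2837), down 42.7473 (V=-17.9327). Price 6.1431; hedge Δ=1.0000, bond B=-53.2281.
  t=2,j=2: stock 109.6718 → up 145.8635 (V=85.1835), down 78.9637 (V=18.2837). Price 56.4437; hedge Δ=1.0000, bond B=-53.2281.
  t=1,j=0: stock 44.6400 → up 59.3712 (V=6.1431), down 32.1408 (V=-21.0873). Price -2.0513; hedge Δ=1.0000, bond B=-46.6913.
  t=1,j=1: stock 82.4600 → up 109.6718 (V=56.4437), down 59.3712 (V=6.1431). Price 35.7687; hedge Δ=1.0000, bond B=-46.6913.
  t=0,j=0: stock 62.0000 → up 82.4600 (V=35.7687), down 44.6400 (V=-2.0513). Price 21.0427; hedge Δ=1.0000, bond B=-40.9573.
The time-0 hedge costs 21.0427, which is the no-arbitrage price.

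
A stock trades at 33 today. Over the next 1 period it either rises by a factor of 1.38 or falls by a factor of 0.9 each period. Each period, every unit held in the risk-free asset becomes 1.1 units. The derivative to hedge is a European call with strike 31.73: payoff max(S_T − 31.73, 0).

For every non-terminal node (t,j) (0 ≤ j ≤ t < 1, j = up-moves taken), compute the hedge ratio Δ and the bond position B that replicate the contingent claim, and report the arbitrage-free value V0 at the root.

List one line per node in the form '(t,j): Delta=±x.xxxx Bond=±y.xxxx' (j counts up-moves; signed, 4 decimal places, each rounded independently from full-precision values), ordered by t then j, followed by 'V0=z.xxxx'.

Since d<R<u, set p* = (R−d)/(u−d) = 0.4167; price each node as the discounted p*-expectation of its children.
Terminal payoffs: V(1,0)=0.0000, V(1,1)=13.8100
(0,0): S=33.0000. Δ = (V_up−V_dn)/(S_up−S_dn) = (13.8100−0.0000)/(45.5400−29.7000) = 0.8718. V = [p*·13.8100 + (1−p*)·0.0000]/1.1 = 5.2311. B = V − Δ·S = -23.5398.
Each (Δ,B) replicates both successor values, so the strategy is self-financing and V0 is arbitrage-free.

(0,0): Delta=0.8718 Bond=-23.5398
V0=5.2311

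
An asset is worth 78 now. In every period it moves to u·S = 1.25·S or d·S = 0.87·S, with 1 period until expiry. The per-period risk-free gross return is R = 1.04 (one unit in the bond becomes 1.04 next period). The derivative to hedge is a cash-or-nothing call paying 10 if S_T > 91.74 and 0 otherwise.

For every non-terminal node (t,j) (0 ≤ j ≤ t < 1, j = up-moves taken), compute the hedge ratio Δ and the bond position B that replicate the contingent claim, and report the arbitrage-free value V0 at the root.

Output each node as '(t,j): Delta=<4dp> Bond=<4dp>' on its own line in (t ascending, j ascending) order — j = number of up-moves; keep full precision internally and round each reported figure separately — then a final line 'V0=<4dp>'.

(0,0): Delta=0.3374 Bond=-22.0142
V0=4.3016

Risk-neutral probability p* = (R−d)/(u−d) = (1.04−0.87)/(1.25−0.87) = 0.4474.
Terminal values V(1,·): V(1,0)=0.0000, V(1,1)=10.0000
Node (0,0) S=78.0000: V=(p*·10.0000+(1−p*)·0.0000)/1.04=4.3016; Δ=(10.0000−0.0000)/(97.5000−67.8600)=0.3374; B=V−Δ·S=-22.0142
Root portfolio cost Δ·78+B reproduces V0=4.3016.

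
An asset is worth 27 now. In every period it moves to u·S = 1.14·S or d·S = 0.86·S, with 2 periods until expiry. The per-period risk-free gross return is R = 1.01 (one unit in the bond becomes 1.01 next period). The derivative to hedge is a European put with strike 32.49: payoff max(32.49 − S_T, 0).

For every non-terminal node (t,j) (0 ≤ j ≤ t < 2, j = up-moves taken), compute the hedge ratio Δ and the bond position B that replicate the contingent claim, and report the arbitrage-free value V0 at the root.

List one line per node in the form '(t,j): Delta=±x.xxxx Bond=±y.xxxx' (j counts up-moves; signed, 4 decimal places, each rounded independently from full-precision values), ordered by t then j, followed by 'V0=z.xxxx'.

(0,0): Delta=-0.8176 Bond=27.6573
(1,0): Delta=-1.0000 Bond=32.1683
(1,1): Delta=-0.6984 Bond=24.2641
V0=5.5811

Under the risk-neutral measure, an up-move has probability p* = (R−d)/(u−d) = 0.5357 and values discount at R = 1.01.
Terminal payoffs: V(2,0)=12.5208, V(2,1)=6.0192, V(2,2)=0.0000
(1,0): S=23.2200. Δ = (V_up−V_dn)/(S_up−S_dn) = (6.0192−12.5208)/(26.4708−19.9692) = -1.0000. V = [p*·6.0192 + (1−p*)·12.5208]/1.01 = 8.9483. B = V − Δ·S = 32.1683.
(1,1): S=30.7800. Δ = (V_up−V_dn)/(S_up−S_dn) = (0.0000−6.0192)/(35.0892−26.4708) = -0.6984. V = [p*·0.0000 + (1−p*)·6.0192]/1.01 = 2.7670. B = V − Δ·S = 24.2641.
(0,0): S=27.0000. Δ = (V_up−V_dn)/(S_up−S_dn) = (2.7670−8.9483)/(30.7800−23.2200) = -0.8176. V = [p*·2.7670 + (1−p*)·8.9483]/1.01 = 5.5811. B = V − Δ·S = 27.6573.
The time-0 hedge costs 5.5811, which is the no-arbitrage price.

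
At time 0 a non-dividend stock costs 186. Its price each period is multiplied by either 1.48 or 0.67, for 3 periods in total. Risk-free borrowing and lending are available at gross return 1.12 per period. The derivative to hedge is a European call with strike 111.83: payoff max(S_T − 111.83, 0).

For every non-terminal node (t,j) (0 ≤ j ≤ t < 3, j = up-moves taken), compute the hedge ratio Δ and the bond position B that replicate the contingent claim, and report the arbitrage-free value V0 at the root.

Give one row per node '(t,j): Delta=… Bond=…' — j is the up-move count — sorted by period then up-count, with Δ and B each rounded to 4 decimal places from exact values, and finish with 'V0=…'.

(0,0): Delta=0.9416 Bond=-65.2410
(1,0): Delta=0.7803 Bond=-52.9695
(1,1): Delta=1.0000 Bond=-89.1502
(2,0): Delta=0.1736 Bond=-8.6728
(2,1): Delta=1.0000 Bond=-99.8482
(2,2): Delta=1.0000 Bond=-99.8482
V0=109.8940

Under the risk-neutral measure, an up-move has probability p* = (R−d)/(u−d) = 0.5556 and values discount at R = 1.12.
At expiry t=3: V(3,0)=0.0000, V(3,1)=11.7432, V(3,2)=161.1376, V(3,3)=491.1433
  t=2,j=0: stock 83.4954 → up 123.5732 (V=11.7432), down 55.9419 (V=0.0000). Price 5.8250; hedge Δ=0.1736, bond B=-8.6728.
  t=2,j=1: stock 184.4376 → up 272.9676 (V=161.1376), down 123.5732 (V=11.7432). Price 84.5894; hedge Δ=1.0000, bond B=-99.8482.
  t=2,j=2: stock 407.4144 → up 602.9733 (V=491.1433), down 272.9676 (V=161.1376). Price 307.5662; hedge Δ=1.0000, bond B=-99.8482.
  t=1,j=0: stock 124.6200 → up 184.4376 (V=84.5894), down 83.4954 (V=5.8250). Price 44.2705; hedge Δ=0.7803, bond B=-52.9695.
  t=1,j=1: stock 275.2800 → up 407.4144 (V=307.5662), down 184.4376 (V=84.5894). Price 186.1298; hedge Δ=1.0000, bond B=-89.1502.
  t=0,j=0: stock 186.0000 → up 275.2800 (V=186.1298), down 124.6200 (V=44.2705). Price 109.8940; hedge Δ=0.9416, bond B=-65.2410.
Each (Δ,B) replicates both successor values, so the strategy is self-financing and V0 is arbitrage-free.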